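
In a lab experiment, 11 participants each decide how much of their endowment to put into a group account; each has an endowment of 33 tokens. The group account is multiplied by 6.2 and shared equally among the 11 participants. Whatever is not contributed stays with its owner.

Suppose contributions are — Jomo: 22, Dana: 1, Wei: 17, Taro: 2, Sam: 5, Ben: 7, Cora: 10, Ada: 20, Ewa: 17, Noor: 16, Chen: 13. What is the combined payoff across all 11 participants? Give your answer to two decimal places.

Total contributed: 22 + 1 + 17 + 2 + 5 + 7 + 10 + 20 + 17 + 16 + 13 = 130; total kept: 11 × 33 − 130 = 233.
The group account pays out 6.2 × 130 = 806.00 in aggregate.
Group total = 233 + 806.00 = 1039.00.

1039.00 tokens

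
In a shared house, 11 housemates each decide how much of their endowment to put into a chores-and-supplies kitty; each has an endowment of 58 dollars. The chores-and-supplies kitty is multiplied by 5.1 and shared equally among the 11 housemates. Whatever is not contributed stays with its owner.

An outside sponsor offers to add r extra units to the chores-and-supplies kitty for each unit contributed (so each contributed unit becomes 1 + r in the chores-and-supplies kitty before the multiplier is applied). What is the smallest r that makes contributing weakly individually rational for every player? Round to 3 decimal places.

1.157

With matching at rate r, one contributed unit becomes (1 + r) in the chores-and-supplies kitty and returns 5.1 × (1 + r) / 11 to the contributor.
Setting this equal to 1: 1 + r = 11/5.1 = 2.1569.
So the minimum matching rate is r = 2.1569 − 1 = 1.157.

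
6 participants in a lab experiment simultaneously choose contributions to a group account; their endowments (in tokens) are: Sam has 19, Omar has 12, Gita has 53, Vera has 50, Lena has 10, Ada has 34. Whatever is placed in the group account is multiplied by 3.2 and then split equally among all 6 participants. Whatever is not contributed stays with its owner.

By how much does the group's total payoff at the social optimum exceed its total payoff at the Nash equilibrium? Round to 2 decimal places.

391.60 tokens

The private return per contributed unit is 3.2/6 = 0.5333 < 1 for every player regardless of endowment, so the Nash equilibrium is zero contribution and the group total is Σ E_j = 19 + 12 + 53 + 50 + 10 + 34 = 178.
Each contributed unit returns 3.200 to the group, so the social optimum is full contribution by everyone: group total = 3.200 × 178 = 569.60.
Efficiency loss = (3.200 − 1) × 178 = 391.60.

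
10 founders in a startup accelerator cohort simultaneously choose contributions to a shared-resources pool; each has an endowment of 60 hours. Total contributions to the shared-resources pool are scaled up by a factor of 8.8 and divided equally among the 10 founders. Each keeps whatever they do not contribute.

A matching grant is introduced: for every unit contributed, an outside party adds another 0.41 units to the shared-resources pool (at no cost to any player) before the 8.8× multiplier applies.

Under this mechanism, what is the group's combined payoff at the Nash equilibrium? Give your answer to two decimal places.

The effective private return per unit is now 8.8 × 1.41 / 10 = 1.2408 > 1, so every player's dominant strategy flips to full contribution.
At the Nash equilibrium everyone contributes 60. Group total payoff = 8.8 × 1.41 × 600 = 7444.80.

7444.80 hours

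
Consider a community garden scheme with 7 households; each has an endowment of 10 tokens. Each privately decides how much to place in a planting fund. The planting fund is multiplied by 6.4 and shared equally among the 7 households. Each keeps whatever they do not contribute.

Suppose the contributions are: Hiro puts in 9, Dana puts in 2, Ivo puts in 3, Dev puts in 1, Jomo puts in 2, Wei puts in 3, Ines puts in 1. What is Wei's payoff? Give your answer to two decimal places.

26.20 tokens

Total contributed: 9 + 2 + 3 + 1 + 2 + 3 + 1 = 21.
Each receives 6.4 × 21 / 7 = 19.20 from the planting fund.
Wei keeps 10 − 3 = 7, so Wei's payoff is 7 + 19.20 = 26.20.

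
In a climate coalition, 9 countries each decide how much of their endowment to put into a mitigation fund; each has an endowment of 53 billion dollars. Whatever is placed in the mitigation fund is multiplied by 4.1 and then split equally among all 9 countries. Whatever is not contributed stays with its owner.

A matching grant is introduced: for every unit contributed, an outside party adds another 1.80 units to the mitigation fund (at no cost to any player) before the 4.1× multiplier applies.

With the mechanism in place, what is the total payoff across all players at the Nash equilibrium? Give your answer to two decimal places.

With the mechanism, a contributed unit returns 4.1 × 2.80 / 9 = 1.2756 per unit of net cost to the contributor — now above 1 — so contributing fully is weakly dominant for every player.
So the Nash equilibrium is full contribution by all 9; the group earns 4.1 × 2.80 × 477 = 5475.96.

5475.96 billion dollars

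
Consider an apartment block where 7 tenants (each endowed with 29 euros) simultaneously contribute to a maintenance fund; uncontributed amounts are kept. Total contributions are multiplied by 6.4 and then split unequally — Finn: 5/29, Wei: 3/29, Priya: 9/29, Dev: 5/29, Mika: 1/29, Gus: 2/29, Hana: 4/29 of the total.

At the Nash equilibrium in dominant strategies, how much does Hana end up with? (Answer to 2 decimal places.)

For player j, contributing a unit is worthwhile iff 6.4 × (j's share) ≥ 1, i.e. iff j's share is at least 0.1563.
Finn, Priya and Dev clear that bar, contributing 29 each; the remaining 4 contribute 0. Total contributed: 87.
Hana keeps 29 and receives 6.4 × 87 × 4/29 = 76.80 from the maintenance fund, for a payoff of 105.80.

105.80 euros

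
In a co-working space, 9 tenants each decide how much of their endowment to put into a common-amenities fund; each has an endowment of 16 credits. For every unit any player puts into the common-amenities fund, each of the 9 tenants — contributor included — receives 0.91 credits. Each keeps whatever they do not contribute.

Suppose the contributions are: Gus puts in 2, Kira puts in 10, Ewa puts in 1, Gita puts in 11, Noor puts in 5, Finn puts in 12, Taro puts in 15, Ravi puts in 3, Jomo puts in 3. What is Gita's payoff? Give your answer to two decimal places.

61.42 credits

Total contributed: 2 + 10 + 1 + 11 + 5 + 12 + 15 + 3 + 3 = 62.
Each receives 0.91 × 62 = 56.42 from the common-amenities fund.
Gita keeps 16 − 11 = 5, so Gita's payoff is 5 + 56.42 = 61.42.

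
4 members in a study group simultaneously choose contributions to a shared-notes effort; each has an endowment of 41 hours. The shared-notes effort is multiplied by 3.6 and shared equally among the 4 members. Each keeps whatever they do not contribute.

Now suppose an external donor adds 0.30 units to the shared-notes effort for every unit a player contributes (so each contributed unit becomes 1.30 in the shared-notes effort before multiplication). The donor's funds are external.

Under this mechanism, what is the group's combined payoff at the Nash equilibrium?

767.52 hours

The effective private return per unit is now 3.6 × 1.30 / 4 = 1.1700 > 1, so every player's dominant strategy flips to full contribution.
So the Nash equilibrium is full contribution by all 4; the group earns 3.6 × 1.30 × 164 = 767.52.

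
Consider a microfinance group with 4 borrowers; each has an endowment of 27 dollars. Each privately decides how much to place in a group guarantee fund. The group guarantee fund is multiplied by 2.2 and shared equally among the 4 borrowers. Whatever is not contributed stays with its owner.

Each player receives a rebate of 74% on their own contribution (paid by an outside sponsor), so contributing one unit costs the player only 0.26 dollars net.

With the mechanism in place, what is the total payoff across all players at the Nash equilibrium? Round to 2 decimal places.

317.52 dollars

Under the mechanism each unit contributed yields (2.2/4) / 0.26 = 2.1154 back to its contributor per unit of net cost, which exceeds 1, making full contribution the dominant choice for everyone.
At the Nash equilibrium everyone contributes 27. Group total payoff = 4 × (27 × 0.74 + 2.2 × 27) = 317.52.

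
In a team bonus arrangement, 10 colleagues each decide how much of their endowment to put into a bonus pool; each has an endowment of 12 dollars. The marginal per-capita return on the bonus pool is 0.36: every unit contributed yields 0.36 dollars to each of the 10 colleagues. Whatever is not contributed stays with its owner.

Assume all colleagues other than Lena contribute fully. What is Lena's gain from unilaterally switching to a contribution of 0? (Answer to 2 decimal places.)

7.68 dollars

Switching from a contribution of 12 to 0 lets Lena keep an extra 12 dollars, but lowers the bonus pool by 12, which costs Lena their own share of that drop: 0.36 × 12 = 4.32.
Net gain = 12 − 4.32 = 7.68. The private return per contributed unit (0.36) is below 1, so free-riding is indeed the best response regardless of what the others do.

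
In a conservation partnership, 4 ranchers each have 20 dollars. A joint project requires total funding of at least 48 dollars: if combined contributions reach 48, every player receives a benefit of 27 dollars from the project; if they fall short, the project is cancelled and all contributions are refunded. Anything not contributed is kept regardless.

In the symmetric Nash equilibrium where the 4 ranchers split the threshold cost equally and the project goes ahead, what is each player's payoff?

35 dollars

Equal share of the threshold: 48/4 = 12.
At this profile no one gains by cutting their contribution: any cut drops the total below 48, the project is cancelled, contributions are refunded, and the deviator ends with 20, which is less than 20 − 12 + 27 = 35. Contributing more than 12 just wastes the excess. So contributing exactly 12 is a best response.
Each player's payoff: 20 − 12 + 27 = 35.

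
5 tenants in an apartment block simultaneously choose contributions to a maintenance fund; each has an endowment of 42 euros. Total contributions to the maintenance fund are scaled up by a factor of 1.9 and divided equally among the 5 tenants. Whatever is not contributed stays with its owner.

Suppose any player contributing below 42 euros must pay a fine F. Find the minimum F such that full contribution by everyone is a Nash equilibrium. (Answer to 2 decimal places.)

26.04 euros

Given the others contribute fully, the best deviation is to contribute 0 (any partial contribution still incurs the fine and gives up units whose private return 0.3800 is below 1).
Deviating from 42 to 0 saves 42 euros but forfeits the deviator's share of the drop in the maintenance fund: 1.9/5 × 42 = 15.96.
So the deviation gain is 42 − 15.96 = 26.04, and the fine must be at least 26.04 euros to wipe it out.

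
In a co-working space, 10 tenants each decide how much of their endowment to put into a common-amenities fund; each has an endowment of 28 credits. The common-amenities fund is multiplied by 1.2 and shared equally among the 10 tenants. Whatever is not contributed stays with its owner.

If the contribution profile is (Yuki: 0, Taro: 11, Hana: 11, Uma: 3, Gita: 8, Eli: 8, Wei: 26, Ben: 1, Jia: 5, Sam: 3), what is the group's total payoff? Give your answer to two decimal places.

Total contributed: 0 + 11 + 11 + 3 + 8 + 8 + 26 + 1 + 5 + 3 = 76; total kept: 10 × 28 − 76 = 204.
The common-amenities fund pays out 1.2 × 76 = 91.20 in aggregate.
Group total = 204 + 91.20 = 295.20.

295.20 credits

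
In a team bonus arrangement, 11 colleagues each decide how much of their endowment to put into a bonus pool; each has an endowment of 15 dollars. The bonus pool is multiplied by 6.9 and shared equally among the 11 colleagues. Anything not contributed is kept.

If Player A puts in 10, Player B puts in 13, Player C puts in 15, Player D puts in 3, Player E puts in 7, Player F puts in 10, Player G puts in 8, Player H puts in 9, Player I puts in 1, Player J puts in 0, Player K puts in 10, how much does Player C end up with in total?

Total contributed: 10 + 13 + 15 + 3 + 7 + 10 + 8 + 9 + 1 + 0 + 10 = 86.
Each receives 6.9 × 86 / 11 = 53.95 from the bonus pool.
Player C keeps 15 − 15 = 0, so Player C's payoff is 0 + 53.95 = 53.95.

53.95 dollars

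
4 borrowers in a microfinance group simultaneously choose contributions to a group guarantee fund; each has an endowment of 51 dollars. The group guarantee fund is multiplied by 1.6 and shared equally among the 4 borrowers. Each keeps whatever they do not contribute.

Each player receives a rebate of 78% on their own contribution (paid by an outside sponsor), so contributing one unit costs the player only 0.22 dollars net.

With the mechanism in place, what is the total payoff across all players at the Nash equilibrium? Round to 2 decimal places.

Under the mechanism each unit contributed yields (1.6/4) / 0.22 = 1.8182 back to its contributor per unit of net cost, which exceeds 1, making full contribution the dominant choice for everyone.
So the Nash equilibrium is full contribution by all 4; the group earns 4 × (51 × 0.78 + 1.6 × 51) = 485.52.

485.52 dollars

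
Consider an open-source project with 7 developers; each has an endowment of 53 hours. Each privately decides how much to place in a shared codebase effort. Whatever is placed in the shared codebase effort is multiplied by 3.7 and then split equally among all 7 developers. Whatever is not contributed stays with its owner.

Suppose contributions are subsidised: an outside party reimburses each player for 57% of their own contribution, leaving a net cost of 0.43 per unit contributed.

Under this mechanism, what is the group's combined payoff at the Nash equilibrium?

1584.17 hours

With the mechanism, a contributed unit returns (3.7/7) / 0.43 = 1.2292 per unit of net cost to the contributor — now above 1 — so contributing fully is weakly dominant for every player.
At the Nash equilibrium everyone contributes 53. Group total payoff = 7 × (53 × 0.57 + 3.7 × 53) = 1584.17.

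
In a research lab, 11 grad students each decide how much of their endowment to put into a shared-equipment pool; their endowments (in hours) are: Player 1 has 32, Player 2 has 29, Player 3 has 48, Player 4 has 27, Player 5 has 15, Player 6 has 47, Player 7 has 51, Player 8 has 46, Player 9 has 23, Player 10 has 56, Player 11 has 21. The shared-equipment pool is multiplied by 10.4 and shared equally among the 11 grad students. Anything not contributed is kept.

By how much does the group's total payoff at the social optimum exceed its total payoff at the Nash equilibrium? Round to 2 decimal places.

The private return per contributed unit is 10.4/11 = 0.9455 < 1 for every player regardless of endowment, so the Nash equilibrium is zero contribution and the group total is Σ E_j = 32 + 29 + 48 + 27 + 15 + 47 + 51 + 46 + 23 + 56 + 21 = 395.
Each contributed unit returns 10.400 to the group, so the social optimum is full contribution by everyone: group total = 10.400 × 395 = 4108.00.
Efficiency loss = (10.400 − 1) × 395 = 3713.00.

3713.00 hours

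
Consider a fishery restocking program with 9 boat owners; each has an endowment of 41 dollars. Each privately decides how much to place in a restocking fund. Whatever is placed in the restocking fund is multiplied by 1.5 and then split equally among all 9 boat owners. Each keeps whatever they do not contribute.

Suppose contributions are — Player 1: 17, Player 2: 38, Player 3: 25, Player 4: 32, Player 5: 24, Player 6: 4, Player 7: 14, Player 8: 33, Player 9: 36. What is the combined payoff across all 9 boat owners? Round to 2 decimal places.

Total contributed: 17 + 38 + 25 + 32 + 24 + 4 + 14 + 33 + 36 = 223; total kept: 9 × 41 − 223 = 146.
The restocking fund pays out 1.5 × 223 = 334.50 in aggregate.
Group total = 146 + 334.50 = 480.50.

480.50 dollars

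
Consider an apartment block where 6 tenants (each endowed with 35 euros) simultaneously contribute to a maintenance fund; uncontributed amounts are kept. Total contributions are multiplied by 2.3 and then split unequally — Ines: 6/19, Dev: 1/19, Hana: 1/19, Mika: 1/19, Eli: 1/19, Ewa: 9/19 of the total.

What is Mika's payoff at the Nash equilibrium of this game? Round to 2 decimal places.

Each unit j contributes comes back to j as 2.3 × (j's share), so j prefers to contribute only if that share exceeds 1/2.3 = 0.4348; otherwise keeping the unit dominates.
The only share above 0.4348 is Ewa's 9/19, contributing 35; the remaining 5 contribute 0. Total contributed: 35.
Mika keeps 35 and receives 2.3 × 35 × 1/19 = 4.24 from the maintenance fund, for a payoff of 39.24.

39.24 euros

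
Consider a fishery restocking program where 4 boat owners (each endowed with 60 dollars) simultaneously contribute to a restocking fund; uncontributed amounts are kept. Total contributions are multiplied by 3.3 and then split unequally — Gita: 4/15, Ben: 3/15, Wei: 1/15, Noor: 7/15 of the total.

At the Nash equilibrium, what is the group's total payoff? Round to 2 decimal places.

378.00 dollars

Player j's private return per contributed unit is 3.3 × (j's share). Contributing is weakly dominant for j when that share is at least 1/3.3 = 0.3030, and contributing 0 is dominant otherwise.
Noor alone (share 7/15) is above the threshold, contributing 60; the remaining 3 contribute 0. Total contributed: 60.
The restocking fund pays out 3.3 × 60 = 198.00 in total (split across the unequal shares, but the aggregate is all that matters for the group sum).
The 3 free-riders keep 60 each, adding 180. Group total = 180 + 198.00 = 378.00.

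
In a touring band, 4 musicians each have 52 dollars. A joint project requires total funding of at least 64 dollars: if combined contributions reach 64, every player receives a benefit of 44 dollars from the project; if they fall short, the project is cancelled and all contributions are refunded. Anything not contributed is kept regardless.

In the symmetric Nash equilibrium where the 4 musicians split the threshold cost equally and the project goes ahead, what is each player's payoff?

Equal share of the threshold: 64/4 = 16.
At this profile no one gains by cutting their contribution: any cut drops the total below 64, the project is cancelled, contributions are refunded, and the deviator ends with 52, which is less than 52 − 16 + 44 = 80. Contributing more than 16 just wastes the excess. So contributing exactly 16 is a best response.
Each player's payoff: 52 − 16 + 44 = 80.

80 dollars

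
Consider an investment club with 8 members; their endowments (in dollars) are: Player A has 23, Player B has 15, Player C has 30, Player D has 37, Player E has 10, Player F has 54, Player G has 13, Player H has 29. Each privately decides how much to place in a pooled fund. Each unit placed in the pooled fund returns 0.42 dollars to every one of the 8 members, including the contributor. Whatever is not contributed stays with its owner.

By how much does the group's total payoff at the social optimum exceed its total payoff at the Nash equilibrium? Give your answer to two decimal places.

The private return per contributed unit is 0.42 < 1 for everyone, so the Nash equilibrium is zero contribution and the group total is Σ E_j = 23 + 15 + 30 + 37 + 10 + 54 + 13 + 29 = 211.
Each contributed unit returns 3.360 to the group, so the social optimum is full contribution by everyone: group total = 3.360 × 211 = 708.96.
Efficiency loss = (3.360 − 1) × 211 = 497.96.

497.96 dollars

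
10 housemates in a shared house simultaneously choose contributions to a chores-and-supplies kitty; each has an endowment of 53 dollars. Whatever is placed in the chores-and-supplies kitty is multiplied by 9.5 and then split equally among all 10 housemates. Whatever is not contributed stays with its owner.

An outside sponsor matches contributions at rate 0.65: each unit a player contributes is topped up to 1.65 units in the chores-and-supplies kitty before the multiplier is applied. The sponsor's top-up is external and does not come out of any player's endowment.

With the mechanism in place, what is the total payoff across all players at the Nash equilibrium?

8307.75 dollars

With the mechanism, a contributed unit returns 9.5 × 1.65 / 10 = 1.5675 per unit of net cost to the contributor — now above 1 — so contributing fully is weakly dominant for every player.
At the Nash equilibrium everyone contributes 53. Group total payoff = 9.5 × 1.65 × 530 = 8307.75.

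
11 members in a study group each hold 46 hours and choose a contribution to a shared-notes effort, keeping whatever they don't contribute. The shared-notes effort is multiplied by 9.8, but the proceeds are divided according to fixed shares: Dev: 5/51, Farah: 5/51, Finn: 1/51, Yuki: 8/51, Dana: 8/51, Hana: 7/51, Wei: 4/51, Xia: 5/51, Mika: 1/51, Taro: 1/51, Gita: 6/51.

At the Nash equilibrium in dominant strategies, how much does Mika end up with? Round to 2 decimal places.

81.36 hours

Player j's private return per contributed unit is 9.8 × (j's share). Contributing is weakly dominant for j when that share is at least 1/9.8 = 0.1020, and contributing 0 is dominant otherwise.
The shares above 0.1020 belong to Yuki, Dana, Hana and Gita, contributing 46 each; the remaining 7 contribute 0. Total contributed: 184.
Mika keeps 46 and receives 9.8 × 184 × 1/51 = 35.36 from the shared-notes effort, for a payoff of 81.36.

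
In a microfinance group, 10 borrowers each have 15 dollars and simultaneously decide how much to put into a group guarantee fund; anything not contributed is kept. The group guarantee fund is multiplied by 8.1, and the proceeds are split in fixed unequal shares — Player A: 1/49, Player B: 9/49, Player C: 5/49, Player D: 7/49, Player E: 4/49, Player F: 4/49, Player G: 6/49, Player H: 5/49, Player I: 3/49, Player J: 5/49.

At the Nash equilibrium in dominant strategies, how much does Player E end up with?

34.84 dollars

Each unit j contributes comes back to j as 8.1 × (j's share), so j prefers to contribute only if that share exceeds 1/8.1 = 0.1235; otherwise keeping the unit dominates.
Player B and Player D clear that bar, contributing 15 each; the remaining 8 contribute 0. Total contributed: 30.
Player E keeps 15 and receives 8.1 × 30 × 4/49 = 19.84 from the group guarantee fund, for a payoff of 34.84.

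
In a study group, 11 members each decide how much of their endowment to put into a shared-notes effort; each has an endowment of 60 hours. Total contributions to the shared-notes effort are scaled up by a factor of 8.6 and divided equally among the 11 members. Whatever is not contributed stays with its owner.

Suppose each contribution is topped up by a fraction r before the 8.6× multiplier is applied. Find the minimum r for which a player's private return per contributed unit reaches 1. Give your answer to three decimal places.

With matching at rate r, one contributed unit becomes (1 + r) in the shared-notes effort and returns 8.6 × (1 + r) / 11 to the contributor.
Setting this equal to 1: 1 + r = 11/8.6 = 1.2791.
So the minimum matching rate is r = 1.2791 − 1 = 0.279.

0.279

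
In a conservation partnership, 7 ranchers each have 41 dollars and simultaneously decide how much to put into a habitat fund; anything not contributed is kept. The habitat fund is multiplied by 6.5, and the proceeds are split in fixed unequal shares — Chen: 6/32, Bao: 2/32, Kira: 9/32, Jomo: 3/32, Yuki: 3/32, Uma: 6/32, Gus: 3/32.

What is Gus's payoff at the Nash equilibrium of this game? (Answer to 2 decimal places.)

115.95 dollars

Each unit j contributes comes back to j as 6.5 × (j's share), so j prefers to contribute only if that share exceeds 1/6.5 = 0.1538; otherwise keeping the unit dominates.
The shares above 0.1538 belong to Chen, Kira and Uma, contributing 41 each; the remaining 4 contribute 0. Total contributed: 123.
Gus keeps 41 and receives 6.5 × 123 × 3/32 = 74.95 from the habitat fund, for a payoff of 115.95.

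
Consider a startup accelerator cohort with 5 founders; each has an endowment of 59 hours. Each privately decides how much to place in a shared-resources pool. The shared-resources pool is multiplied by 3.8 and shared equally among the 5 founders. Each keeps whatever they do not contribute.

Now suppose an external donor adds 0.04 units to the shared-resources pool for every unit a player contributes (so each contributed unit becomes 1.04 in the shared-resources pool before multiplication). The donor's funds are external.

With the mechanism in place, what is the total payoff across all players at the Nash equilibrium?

295.00 hours

With the mechanism, a contributed unit returns 3.8 × 1.04 / 5 = 0.7904 per unit of net cost — still below 1 — so contributing 0 remains dominant for every player.
At the Nash equilibrium no one contributes; group total payoff = 5 × 59 = 295.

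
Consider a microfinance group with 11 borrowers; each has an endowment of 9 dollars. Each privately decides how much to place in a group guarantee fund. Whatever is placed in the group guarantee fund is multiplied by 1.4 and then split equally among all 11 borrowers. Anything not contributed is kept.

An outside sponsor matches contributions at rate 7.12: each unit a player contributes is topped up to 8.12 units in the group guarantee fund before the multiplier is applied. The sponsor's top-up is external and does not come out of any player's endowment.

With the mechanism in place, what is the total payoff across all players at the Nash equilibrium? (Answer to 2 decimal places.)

1125.43 dollars

The effective private return per unit is now 1.4 × 8.12 / 11 = 1.0335 > 1, so every player's dominant strategy flips to full contribution.
So the Nash equilibrium is full contribution by all 11; the group earns 1.4 × 8.12 × 99 = 1125.43.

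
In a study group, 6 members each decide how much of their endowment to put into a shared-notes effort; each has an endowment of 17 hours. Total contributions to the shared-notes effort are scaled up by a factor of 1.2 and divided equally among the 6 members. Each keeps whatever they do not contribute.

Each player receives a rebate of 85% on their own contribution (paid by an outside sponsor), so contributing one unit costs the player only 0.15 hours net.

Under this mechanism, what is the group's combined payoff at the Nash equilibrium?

The effective private return per unit is now (1.2/6) / 0.15 = 1.3333 > 1, so every player's dominant strategy flips to full contribution.
At the Nash equilibrium everyone contributes 17. Group total payoff = 6 × (17 × 0.85 + 1.2 × 17) = 209.10.

209.10 hours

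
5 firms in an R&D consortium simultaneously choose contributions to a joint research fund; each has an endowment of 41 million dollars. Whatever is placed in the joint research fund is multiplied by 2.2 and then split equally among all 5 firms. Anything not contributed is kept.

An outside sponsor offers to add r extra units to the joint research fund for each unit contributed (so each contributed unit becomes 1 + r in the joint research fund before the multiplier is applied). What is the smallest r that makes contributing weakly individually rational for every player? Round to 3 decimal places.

With matching at rate r, one contributed unit becomes (1 + r) in the joint research fund and returns 2.2 × (1 + r) / 5 to the contributor.
Setting this equal to 1: 1 + r = 5/2.2 = 2.2727.
So the minimum matching rate is r = 2.2727 − 1 = 1.273.

1.273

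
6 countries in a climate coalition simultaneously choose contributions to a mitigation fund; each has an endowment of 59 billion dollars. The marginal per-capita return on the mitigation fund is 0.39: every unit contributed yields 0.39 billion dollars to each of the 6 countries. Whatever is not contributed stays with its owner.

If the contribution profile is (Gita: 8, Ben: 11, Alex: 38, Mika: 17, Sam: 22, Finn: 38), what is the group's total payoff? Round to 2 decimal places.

533.56 billion dollars

Total contributed: 8 + 11 + 38 + 17 + 22 + 38 = 134; total kept: 6 × 59 − 134 = 220.
The mitigation fund pays out 0.39 × 6 × 134 = 313.56 in aggregate.
Group total = 220 + 313.56 = 533.56.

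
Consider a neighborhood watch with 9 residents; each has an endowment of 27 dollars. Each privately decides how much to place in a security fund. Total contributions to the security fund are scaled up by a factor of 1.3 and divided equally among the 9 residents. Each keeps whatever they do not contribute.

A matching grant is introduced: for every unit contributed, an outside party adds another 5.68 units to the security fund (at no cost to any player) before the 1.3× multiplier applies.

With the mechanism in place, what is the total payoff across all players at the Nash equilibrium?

243.00 dollars

Even with the mechanism, each unit contributed returns only 1.3 × 6.68 / 9 = 0.9649 per unit of net cost, so contributing nothing is still dominant.
At the Nash equilibrium no one contributes; group total payoff = 9 × 27 = 243.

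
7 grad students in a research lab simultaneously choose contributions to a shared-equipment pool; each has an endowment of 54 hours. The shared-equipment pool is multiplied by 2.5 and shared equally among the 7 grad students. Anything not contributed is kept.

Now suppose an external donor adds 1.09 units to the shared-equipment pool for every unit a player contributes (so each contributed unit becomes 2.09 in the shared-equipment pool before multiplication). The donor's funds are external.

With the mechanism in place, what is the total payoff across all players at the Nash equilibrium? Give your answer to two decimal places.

Even with the mechanism, each unit contributed returns only 2.5 × 2.09 / 7 = 0.7464 per unit of net cost, so contributing nothing is still dominant.
Everyone keeps their endowment and the group total is 7 × 54 = 378.

378.00 hours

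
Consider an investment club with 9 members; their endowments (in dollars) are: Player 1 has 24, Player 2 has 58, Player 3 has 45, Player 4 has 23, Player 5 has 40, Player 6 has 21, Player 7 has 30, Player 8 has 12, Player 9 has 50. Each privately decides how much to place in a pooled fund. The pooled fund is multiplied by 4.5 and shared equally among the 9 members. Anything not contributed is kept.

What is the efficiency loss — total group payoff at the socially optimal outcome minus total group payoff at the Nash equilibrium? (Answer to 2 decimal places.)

1060.50 dollars

The private return per contributed unit is 4.5/9 = 0.5000 < 1 for every player regardless of endowment, so the Nash equilibrium is zero contribution and the group total is Σ E_j = 24 + 58 + 45 + 23 + 40 + 21 + 30 + 12 + 50 = 303.
Each contributed unit returns 4.500 to the group, so the social optimum is full contribution by everyone: group total = 4.500 × 303 = 1363.50.
Efficiency loss = (4.500 − 1) × 303 = 1060.50.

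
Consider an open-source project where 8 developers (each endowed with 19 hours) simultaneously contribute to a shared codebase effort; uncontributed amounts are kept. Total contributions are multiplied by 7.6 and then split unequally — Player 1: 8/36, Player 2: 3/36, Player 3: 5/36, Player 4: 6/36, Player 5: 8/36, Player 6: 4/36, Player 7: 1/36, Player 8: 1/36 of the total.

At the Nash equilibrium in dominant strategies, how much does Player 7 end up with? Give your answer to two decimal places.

Each unit j contributes comes back to j as 7.6 × (j's share), so j prefers to contribute only if that share exceeds 1/7.6 = 0.1316; otherwise keeping the unit dominates.
Player 1, Player 3, Player 4 and Player 5 clear that bar, contributing 19 each; the remaining 4 contribute 0. Total contributed: 76.
Player 7 keeps 19 and receives 7.6 × 76 × 1/36 = 16.04 from the shared codebase effort, for a payoff of 35.04.

35.04 hours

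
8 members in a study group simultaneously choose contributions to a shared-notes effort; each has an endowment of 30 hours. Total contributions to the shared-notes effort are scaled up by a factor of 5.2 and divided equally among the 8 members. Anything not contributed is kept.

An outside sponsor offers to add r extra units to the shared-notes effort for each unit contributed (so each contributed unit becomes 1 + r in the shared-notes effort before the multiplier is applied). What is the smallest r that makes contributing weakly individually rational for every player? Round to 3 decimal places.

0.538

With matching at rate r, one contributed unit becomes (1 + r) in the shared-notes effort and returns 5.2 × (1 + r) / 8 to the contributor.
Setting this equal to 1: 1 + r = 8/5.2 = 1.5385.
So the minimum matching rate is r = 1.5385 − 1 = 0.538.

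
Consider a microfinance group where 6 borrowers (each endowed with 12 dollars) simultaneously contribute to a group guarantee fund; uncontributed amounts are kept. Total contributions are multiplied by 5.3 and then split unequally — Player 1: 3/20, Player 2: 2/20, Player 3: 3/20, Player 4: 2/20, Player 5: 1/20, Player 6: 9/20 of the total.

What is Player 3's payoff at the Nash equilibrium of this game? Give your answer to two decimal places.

For player j, contributing a unit is worthwhile iff 5.3 × (j's share) ≥ 1, i.e. iff j's share is at least 0.1887.
The only share above 0.1887 is Player 6's 9/20, contributing 12; the remaining 5 contribute 0. Total contributed: 12.
Player 3 keeps 12 and receives 5.3 × 12 × 3/20 = 9.54 from the group guarantee fund, for a payoff of 21.54.

21.54 dollars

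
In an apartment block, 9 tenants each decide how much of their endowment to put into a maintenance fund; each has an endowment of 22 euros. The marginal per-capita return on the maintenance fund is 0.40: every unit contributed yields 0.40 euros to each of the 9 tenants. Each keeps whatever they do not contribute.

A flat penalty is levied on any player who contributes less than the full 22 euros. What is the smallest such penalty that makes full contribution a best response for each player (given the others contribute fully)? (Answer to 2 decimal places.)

Given the others contribute fully, the best deviation is to contribute 0 (any partial contribution still incurs the fine and gives up units whose private return 0.40 is below 1).
Deviating from 22 to 0 saves 22 euros but forfeits the deviator's share of the drop in the maintenance fund: 0.40 × 22 = 8.80.
So the deviation gain is 22 − 8.80 = 13.20, and the fine must be at least 13.20 euros to wipe it out.

13.20 euros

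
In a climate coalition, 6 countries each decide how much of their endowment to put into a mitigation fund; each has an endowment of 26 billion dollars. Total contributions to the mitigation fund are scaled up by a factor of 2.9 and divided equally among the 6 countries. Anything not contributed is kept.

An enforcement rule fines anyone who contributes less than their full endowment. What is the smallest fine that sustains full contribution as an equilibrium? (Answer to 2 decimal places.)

Given the others contribute fully, the best deviation is to contribute 0 (any partial contribution still incurs the fine and gives up units whose private return 0.4833 is below 1).
Deviating from 26 to 0 saves 26 billion dollars but forfeits the deviator's share of the drop in the mitigation fund: 2.9/6 × 26 = 12.57.
So the deviation gain is 26 − 12.57 = 13.43, and the fine must be at least 13.43 billion dollars to wipe it out.

13.43 billion dollars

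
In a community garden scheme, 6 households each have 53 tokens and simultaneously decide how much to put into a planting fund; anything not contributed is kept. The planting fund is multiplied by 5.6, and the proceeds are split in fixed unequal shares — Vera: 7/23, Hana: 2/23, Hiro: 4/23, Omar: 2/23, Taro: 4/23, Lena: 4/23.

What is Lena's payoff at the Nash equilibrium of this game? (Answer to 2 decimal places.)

Each unit j contributes comes back to j as 5.6 × (j's share), so j prefers to contribute only if that share exceeds 1/5.6 = 0.1786; otherwise keeping the unit dominates.
Vera alone (share 7/23) is above the threshold, contributing 53; the remaining 5 contribute 0. Total contributed: 53.
Lena keeps 53 and receives 5.6 × 53 × 4/23 = 51.62 from the planting fund, for a payoff of 104.62.

104.62 tokens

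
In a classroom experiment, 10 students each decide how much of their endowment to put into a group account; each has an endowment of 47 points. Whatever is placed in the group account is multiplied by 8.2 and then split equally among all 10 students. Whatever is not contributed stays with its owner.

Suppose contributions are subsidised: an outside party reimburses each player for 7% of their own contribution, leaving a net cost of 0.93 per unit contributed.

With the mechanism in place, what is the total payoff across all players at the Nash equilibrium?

The effective private return is (8.2/10) / 0.93 = 0.8817, which is still under 1, so the mechanism doesn't change anyone's dominant strategy: zero contribution.
Everyone keeps their endowment and the group total is 10 × 47 = 470.

470.00 points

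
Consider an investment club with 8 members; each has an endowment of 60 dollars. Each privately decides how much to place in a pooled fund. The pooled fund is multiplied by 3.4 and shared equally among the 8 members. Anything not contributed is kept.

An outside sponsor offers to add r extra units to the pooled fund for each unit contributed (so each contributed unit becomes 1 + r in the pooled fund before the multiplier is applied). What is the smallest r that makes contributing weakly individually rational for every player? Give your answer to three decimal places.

With matching at rate r, one contributed unit becomes (1 + r) in the pooled fund and returns 3.4 × (1 + r) / 8 to the contributor.
Setting this equal to 1: 1 + r = 8/3.4 = 2.3529.
So the minimum matching rate is r = 2.3529 − 1 = 1.353.

1.353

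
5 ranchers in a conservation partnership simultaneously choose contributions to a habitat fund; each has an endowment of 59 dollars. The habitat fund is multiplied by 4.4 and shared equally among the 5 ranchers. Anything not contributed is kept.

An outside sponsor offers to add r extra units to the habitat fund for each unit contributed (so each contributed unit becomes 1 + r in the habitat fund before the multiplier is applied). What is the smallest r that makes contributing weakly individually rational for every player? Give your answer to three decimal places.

With matching at rate r, one contributed unit becomes (1 + r) in the habitat fund and returns 4.4 × (1 + r) / 5 to the contributor.
Setting this equal to 1: 1 + r = 5/4.4 = 1.1364.
So the minimum matching rate is r = 1.1364 − 1 = 0.136.

0.136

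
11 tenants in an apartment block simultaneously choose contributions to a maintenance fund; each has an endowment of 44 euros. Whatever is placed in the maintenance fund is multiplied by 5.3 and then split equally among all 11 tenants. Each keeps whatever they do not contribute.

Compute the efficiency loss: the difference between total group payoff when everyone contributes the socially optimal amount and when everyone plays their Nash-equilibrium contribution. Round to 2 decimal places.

2081.20 euros

Each contributed unit returns 5.3/11 = 0.4818 to its contributor — below 1 — so contributing 0 is dominant for every player. At the Nash equilibrium everyone keeps their 44, and the group total is 11 × 44 = 484.
Each contributed unit returns 5.300 to the group as a whole (0.4818 to each of 11 players), which exceeds 1, so the social optimum is full contribution: group total = 5.300 × 484 = 2565.20.
Efficiency loss = 2565.20 − 484 = 2081.20.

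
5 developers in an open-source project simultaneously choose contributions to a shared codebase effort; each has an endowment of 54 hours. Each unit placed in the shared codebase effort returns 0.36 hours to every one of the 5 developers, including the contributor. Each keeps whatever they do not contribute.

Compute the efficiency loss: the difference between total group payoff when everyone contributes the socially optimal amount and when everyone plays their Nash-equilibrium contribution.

The private return per contributed unit is 0.36 < 1, so contributing 0 is dominant for every player. At the Nash equilibrium everyone keeps their 54, and the group total is 5 × 54 = 270.
Each contributed unit returns 1.800 to the group as a whole (0.36 to each of 5 players), which exceeds 1, so the social optimum is full contribution: group total = 1.800 × 270 = 486.00.
Efficiency loss = 486.00 − 270 = 216.00.

216.00 hours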